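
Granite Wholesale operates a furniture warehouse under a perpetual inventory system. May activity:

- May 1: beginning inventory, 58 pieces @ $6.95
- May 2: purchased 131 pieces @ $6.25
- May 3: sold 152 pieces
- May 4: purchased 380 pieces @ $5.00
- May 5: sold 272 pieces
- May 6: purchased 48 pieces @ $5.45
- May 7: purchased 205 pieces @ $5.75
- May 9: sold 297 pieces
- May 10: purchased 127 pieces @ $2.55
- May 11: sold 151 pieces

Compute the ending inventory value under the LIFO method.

May 3, 152 sold [LIFO — newest first]: 131 @ $6.25 + 21 @ $6.95 = $964.70
May 5, 272 sold [LIFO — newest first]: 272 @ $5.00 = $1,360.00
May 9, 297 sold [LIFO — newest first]: 205 @ $5.75 + 48 @ $5.45 + 44 @ $5.00 = $1,660.35
May 11, 151 sold [LIFO — newest first]: 127 @ $2.55 + 24 @ $5.00 = $443.85
Total COGS = $964.70 + $1,360.00 + $1,660.35 + $443.85 = $4,428.90
Ending inventory: 37 @ $6.95 + 40 @ $5.00 = $457.15
Check: goods available $4,886.05 = COGS $4,428.90 + ending $457.15

Ending inventory = $457.15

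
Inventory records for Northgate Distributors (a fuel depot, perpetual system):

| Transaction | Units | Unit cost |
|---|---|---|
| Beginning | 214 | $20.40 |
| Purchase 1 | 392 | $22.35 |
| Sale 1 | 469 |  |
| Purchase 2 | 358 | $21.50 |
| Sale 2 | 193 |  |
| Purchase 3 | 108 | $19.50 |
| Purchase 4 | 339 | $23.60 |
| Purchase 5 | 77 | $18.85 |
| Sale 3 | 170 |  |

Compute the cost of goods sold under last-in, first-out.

Sale 1 (469) [LIFO — newest first]: 392 @ $22.35 + 77 @ $20.40 = $10,332.00
Sale 2 (193) [LIFO — newest first]: 193 @ $21.50 = $4,149.50
Sale 3 (170) [LIFO — newest first]: 77 @ $18.85 + 93 @ $23.60 = $3,646.25
Total COGS = $10,332.00 + $4,149.50 + $3,646.25 = $18,127.75
Ending inventory: 137 @ $20.40 + 165 @ $21.50 + 108 @ $19.50 + 246 @ $23.60 = $14,253.90

COGS = $18,127.75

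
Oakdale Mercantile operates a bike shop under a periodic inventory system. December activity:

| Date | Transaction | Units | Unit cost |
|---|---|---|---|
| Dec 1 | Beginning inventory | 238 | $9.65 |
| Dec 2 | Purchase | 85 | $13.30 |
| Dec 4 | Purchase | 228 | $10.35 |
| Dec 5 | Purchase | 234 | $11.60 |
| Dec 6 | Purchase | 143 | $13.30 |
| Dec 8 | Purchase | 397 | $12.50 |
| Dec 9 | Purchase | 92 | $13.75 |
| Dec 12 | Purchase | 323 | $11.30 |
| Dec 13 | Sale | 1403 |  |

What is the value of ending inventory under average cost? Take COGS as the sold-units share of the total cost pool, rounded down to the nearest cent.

Dec 13, sell 1403: 1403/1740 × $20,280.70 → $16,352.77
Ending inventory (cost pool remaining) = $3,927.93

Ending inventory = $3,927.93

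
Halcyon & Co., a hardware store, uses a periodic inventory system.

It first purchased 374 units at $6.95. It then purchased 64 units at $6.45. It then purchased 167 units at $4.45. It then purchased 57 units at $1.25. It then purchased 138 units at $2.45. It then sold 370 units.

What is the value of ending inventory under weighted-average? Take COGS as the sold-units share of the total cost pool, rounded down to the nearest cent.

Sale 1, sell 370: 370/800 × $4,164.60 → $1,926.12
Ending inventory (cost pool remaining) = $2,238.48

Ending inventory = $2,238.48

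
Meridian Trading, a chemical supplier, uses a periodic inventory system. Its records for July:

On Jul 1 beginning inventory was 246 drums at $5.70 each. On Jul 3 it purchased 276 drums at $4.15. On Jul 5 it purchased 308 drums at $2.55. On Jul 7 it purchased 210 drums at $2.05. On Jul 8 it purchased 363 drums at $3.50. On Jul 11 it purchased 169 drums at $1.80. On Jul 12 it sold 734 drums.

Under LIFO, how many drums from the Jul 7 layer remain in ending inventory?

8

Jul 12, 734 sold [LIFO — newest first]: 169 @ $1.80 + 363 @ $3.50 + 202 @ $2.05 = $1,988.80
Ending inventory: 246 @ $5.70 + 276 @ $4.15 + 308 @ $2.55 + 8 @ $2.05 = $3,349.40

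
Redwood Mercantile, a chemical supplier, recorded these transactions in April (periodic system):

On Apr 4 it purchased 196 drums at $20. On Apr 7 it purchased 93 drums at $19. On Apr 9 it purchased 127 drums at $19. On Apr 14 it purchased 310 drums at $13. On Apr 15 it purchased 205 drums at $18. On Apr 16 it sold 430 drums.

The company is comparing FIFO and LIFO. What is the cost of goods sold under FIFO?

FIFO COGS: 196 @ $20 + 93 @ $19 + 127 @ $19 + 14 @ $13 = $8,282
LIFO COGS: 205 @ $18 + 225 @ $13 = $6,615

COGS = $8,282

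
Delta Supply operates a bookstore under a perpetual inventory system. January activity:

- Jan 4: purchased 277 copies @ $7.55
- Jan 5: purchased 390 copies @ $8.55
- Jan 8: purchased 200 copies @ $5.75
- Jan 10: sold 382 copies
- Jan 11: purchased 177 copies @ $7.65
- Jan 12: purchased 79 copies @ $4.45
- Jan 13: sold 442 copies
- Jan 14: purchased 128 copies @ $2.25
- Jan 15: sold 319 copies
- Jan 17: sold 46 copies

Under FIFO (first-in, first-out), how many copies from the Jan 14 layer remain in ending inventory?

Jan 10, 382 sold [FIFO — oldest first]: 277 @ $7.55 + 105 @ $8.55 = $2,989.10
Jan 13, 442 sold [FIFO — oldest first]: 285 @ $8.55 + 157 @ $5.75 = $3,339.50
Jan 15, 319 sold [FIFO — oldest first]: 43 @ $5.75 + 177 @ $7.65 + 79 @ $4.45 + 20 @ $2.25 = $1,997.85
Jan 17, 46 sold [FIFO — oldest first]: 46 @ $2.25 = $103.50
Total COGS = $2,989.10 + $3,339.50 + $1,997.85 + $103.50 = $8,429.95
Ending inventory: 62 @ $2.25 = $139.50

62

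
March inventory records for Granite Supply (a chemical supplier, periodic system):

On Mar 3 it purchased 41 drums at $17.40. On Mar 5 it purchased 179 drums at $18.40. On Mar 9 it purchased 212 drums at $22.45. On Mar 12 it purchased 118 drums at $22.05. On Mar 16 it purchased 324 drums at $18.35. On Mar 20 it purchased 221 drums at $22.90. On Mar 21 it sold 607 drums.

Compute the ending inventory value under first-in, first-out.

Ending inventory = $9,960.35

Mar 21, 607 sold [FIFO — oldest first]: 41 @ $17.40 + 179 @ $18.40 + 212 @ $22.45 + 118 @ $22.05 + 57 @ $18.35 = $12,414.25
Ending inventory: 267 @ $18.35 + 221 @ $22.90 = $9,960.35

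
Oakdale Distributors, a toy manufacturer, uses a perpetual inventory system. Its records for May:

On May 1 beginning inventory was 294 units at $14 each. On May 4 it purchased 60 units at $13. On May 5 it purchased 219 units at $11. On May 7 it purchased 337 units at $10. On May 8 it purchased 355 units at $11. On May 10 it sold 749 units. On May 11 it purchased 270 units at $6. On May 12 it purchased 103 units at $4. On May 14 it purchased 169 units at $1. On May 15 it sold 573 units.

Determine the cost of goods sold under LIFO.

May 10, 749 sold [LIFO — newest first]: 355 @ $11 + 337 @ $10 + 57 @ $11 = $7,902
May 15, 573 sold [LIFO — newest first]: 169 @ $1 + 103 @ $4 + 270 @ $6 + 31 @ $11 = $2,542
Total COGS = $7,902 + $2,542 = $10,444
Ending inventory: 294 @ $14 + 60 @ $13 + 131 @ $11 = $6,337

COGS = $10,444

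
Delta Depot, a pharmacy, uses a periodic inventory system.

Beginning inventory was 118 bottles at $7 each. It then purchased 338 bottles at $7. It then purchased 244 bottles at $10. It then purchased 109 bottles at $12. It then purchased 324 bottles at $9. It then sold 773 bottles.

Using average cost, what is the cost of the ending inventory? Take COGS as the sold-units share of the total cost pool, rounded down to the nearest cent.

Ending inventory = $3,131.66

Sale 1, sell 773: 773/1133 × $9,856.00 → $6,724.34
Ending inventory (cost pool remaining) = $3,131.66
Check: goods available $9,856.00 = COGS $6,724.34 + ending $3,131.66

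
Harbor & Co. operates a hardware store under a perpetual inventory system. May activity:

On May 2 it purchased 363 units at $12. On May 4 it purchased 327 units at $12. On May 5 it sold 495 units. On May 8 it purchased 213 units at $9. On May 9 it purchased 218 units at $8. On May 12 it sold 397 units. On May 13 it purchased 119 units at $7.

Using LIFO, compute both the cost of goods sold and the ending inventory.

COGS = $9,295; ending inventory = $3,479

May 5, 495 sold [LIFO — newest first]: 327 @ $12 + 168 @ $12 = $5,940
May 12, 397 sold [LIFO — newest first]: 218 @ $8 + 179 @ $9 = $3,355
Total COGS = $5,940 + $3,355 = $9,295
Ending inventory: 195 @ $12 + 34 @ $9 + 119 @ $7 = $3,479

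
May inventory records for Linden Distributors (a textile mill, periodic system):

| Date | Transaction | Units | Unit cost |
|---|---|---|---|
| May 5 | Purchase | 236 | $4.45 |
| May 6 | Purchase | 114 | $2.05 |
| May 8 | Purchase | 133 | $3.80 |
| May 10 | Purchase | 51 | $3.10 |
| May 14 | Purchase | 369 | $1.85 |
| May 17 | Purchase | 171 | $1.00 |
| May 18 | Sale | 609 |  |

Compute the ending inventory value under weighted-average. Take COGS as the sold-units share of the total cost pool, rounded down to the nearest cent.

Ending inventory = $1,212.75

May 18, sell 609: 609/1074 × $2,801.05 → $1,588.30
Ending inventory (cost pool remaining) = $1,212.75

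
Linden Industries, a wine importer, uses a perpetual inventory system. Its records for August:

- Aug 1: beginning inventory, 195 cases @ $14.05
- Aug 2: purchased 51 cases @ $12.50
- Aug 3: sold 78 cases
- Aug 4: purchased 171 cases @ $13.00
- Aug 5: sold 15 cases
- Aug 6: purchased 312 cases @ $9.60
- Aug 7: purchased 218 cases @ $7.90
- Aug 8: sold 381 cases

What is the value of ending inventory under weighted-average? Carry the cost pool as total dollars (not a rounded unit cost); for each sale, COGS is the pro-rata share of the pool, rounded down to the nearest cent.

After Aug 1: 195 on hand, pool $2,739.75 (≈ $14.0500 each)
After Aug 2: 246 on hand, pool $3,377.25 (≈ $13.7287 each)
Aug 3, sell 78: 78/246 × $3,377.25 → $1,070.83
After Aug 4: 339 on hand, pool $4,529.42 (≈ $13.3611 each)
Aug 5, sell 15: 15/339 × $4,529.42 → $200.41
After Aug 6: 636 on hand, pool $7,324.21 (≈ $11.5161 each)
After Aug 7: 854 on hand, pool $9,046.41 (≈ $10.5930 each)
Aug 8, sell 381: 381/854 × $9,046.41 → $4,035.92
Total COGS = $1,070.83 + $200.41 + $4,035.92 = $5,307.16
Ending inventory (cost pool remaining) = $5,010.49

Ending inventory = $5,010.49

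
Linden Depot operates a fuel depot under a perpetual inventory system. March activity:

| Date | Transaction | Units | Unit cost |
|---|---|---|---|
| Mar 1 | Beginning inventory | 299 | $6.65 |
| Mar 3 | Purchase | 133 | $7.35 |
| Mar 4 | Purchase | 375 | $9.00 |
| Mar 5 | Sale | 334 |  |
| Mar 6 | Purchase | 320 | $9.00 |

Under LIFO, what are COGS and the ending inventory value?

Mar 5, 334 sold [LIFO — newest first]: 334 @ $9.00 = $3,006.00
Ending inventory: 299 @ $6.65 + 133 @ $7.35 + 41 @ $9.00 + 320 @ $9.00 = $6,214.90

COGS = $3,006.00; ending inventory = $6,214.90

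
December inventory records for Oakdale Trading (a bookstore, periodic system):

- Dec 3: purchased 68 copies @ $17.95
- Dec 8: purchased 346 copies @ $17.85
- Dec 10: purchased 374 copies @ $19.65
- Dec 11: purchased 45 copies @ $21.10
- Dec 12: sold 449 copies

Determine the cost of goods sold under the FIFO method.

Dec 12, 449 sold [FIFO — oldest first]: 68 @ $17.95 + 346 @ $17.85 + 35 @ $19.65 = $8,084.45
Ending inventory: 339 @ $19.65 + 45 @ $21.10 = $7,610.85

COGS = $8,084.45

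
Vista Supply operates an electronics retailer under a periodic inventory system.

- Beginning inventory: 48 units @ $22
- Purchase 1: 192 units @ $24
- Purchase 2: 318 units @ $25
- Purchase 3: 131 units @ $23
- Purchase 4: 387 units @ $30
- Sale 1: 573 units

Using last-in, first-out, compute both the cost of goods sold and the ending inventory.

Sale 1 (573) [LIFO — newest first]: 387 @ $30 + 131 @ $23 + 55 @ $25 = $15,998
Ending inventory: 48 @ $22 + 192 @ $24 + 263 @ $25 = $12,239

COGS = $15,998; ending inventory = $12,239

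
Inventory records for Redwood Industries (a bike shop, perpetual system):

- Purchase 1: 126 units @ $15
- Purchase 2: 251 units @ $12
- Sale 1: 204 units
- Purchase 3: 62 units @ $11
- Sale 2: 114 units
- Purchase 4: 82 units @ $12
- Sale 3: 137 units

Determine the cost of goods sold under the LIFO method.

Sale 1 (204) [LIFO — newest first]: 204 @ $12 = $2,448
Sale 2 (114) [LIFO — newest first]: 62 @ $11 + 47 @ $12 + 5 @ $15 = $1,321
Sale 3 (137) [LIFO — newest first]: 82 @ $12 + 55 @ $15 = $1,809
Total COGS = $2,448 + $1,321 + $1,809 = $5,578
Ending inventory: 66 @ $15 = $990

COGS = $5,578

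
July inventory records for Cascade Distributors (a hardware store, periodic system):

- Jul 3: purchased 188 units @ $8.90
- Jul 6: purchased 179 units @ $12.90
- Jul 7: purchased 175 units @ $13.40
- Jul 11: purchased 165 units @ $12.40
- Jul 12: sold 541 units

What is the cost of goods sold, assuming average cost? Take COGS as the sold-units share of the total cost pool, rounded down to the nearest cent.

Jul 12, sell 541: 541/707 × $8,373.30 → $6,407.29
Ending inventory (cost pool remaining) = $1,966.01
Check: goods available $8,373.30 = COGS $6,407.29 + ending $1,966.01

COGS = $6,407.29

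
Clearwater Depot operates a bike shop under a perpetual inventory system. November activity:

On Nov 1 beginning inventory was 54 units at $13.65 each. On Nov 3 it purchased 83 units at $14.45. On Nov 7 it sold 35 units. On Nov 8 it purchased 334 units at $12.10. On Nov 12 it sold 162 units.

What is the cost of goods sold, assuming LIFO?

Nov 7, 35 sold [LIFO — newest first]: 35 @ $14.45 = $505.75
Nov 12, 162 sold [LIFO — newest first]: 162 @ $12.10 = $1,960.20
Total COGS = $505.75 + $1,960.20 = $2,465.95
Ending inventory: 54 @ $13.65 + 48 @ $14.45 + 172 @ $12.10 = $3,511.90

COGS = $2,465.95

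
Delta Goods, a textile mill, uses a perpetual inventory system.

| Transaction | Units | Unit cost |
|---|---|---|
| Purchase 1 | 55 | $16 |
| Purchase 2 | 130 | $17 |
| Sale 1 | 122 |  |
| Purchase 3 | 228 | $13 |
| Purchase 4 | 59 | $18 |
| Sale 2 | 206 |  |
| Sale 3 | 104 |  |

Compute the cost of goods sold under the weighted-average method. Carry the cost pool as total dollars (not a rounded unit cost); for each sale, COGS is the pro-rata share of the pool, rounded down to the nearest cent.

COGS = $6,535.62

After Purchase 1: 55 on hand, pool $880.00 (≈ $16.0000 each)
After Purchase 2: 185 on hand, pool $3,090.00 (≈ $16.7027 each)
Sale 1, sell 122: 122/185 × $3,090.00 → $2,037.72
After Purchase 3: 291 on hand, pool $4,016.28 (≈ $13.8016 each)
After Purchase 4: 350 on hand, pool $5,078.28 (≈ $14.5094 each)
Sale 2, sell 206: 206/350 × $5,078.28 → $2,988.93
Sale 3, sell 104: 104/144 × $2,089.35 → $1,508.97
Total COGS = $2,037.72 + $2,988.93 + $1,508.97 = $6,535.62
Ending inventory (cost pool remaining) = $580.38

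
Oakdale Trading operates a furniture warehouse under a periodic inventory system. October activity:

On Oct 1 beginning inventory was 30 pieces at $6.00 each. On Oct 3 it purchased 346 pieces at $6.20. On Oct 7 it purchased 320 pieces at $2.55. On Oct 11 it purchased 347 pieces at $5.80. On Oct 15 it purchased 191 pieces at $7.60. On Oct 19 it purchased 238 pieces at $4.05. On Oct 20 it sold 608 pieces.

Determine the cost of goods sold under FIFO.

Oct 20, 608 sold [FIFO — oldest first]: 30 @ $6.00 + 346 @ $6.20 + 232 @ $2.55 = $2,916.80
Ending inventory: 88 @ $2.55 + 347 @ $5.80 + 191 @ $7.60 + 238 @ $4.05 = $4,652.50
Check: goods available $7,569.30 = COGS $2,916.80 + ending $4,652.50

COGS = $2,916.80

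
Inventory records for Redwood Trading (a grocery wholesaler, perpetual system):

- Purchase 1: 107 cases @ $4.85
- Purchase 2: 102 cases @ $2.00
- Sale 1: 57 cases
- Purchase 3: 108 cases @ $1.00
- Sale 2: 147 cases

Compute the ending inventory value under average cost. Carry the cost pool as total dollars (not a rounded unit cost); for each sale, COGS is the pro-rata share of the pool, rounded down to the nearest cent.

Ending inventory = $275.46

After Purchase 1: 107 on hand, pool $518.95 (≈ $4.8500 each)
After Purchase 2: 209 on hand, pool $722.95 (≈ $3.4591 each)
Sale 1, sell 57: 57/209 × $722.95 → $197.16
After Purchase 3: 260 on hand, pool $633.79 (≈ $2.4377 each)
Sale 2, sell 147: 147/260 × $633.79 → $358.33
Total COGS = $197.16 + $358.33 = $555.49
Ending inventory (cost pool remaining) = $275.46
Check: goods available $830.95 = COGS $555.49 + ending $275.46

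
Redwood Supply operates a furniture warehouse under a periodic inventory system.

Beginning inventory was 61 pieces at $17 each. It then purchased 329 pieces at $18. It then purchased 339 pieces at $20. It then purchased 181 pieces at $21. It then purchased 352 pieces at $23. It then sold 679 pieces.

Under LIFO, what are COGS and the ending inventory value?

Sale 1 (679) [LIFO — newest first]: 352 @ $23 + 181 @ $21 + 146 @ $20 = $14,817
Ending inventory: 61 @ $17 + 329 @ $18 + 193 @ $20 = $10,819
Check: goods available $25,636 = COGS $14,817 + ending $10,819

COGS = $14,817; ending inventory = $10,819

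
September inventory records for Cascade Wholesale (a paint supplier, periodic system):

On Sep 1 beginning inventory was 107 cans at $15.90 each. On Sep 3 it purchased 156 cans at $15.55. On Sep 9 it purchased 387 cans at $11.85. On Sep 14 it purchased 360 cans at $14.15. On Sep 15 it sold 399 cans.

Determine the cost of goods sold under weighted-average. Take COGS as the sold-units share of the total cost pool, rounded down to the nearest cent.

Sep 15, sell 399: 399/1010 × $13,807.05 → $5,454.46
Ending inventory (cost pool remaining) = $8,352.59

COGS = $5,454.46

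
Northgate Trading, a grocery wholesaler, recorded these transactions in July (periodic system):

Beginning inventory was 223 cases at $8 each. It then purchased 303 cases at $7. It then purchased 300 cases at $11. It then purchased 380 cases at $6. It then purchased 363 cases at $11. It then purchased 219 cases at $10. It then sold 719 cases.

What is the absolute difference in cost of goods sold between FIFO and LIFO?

$977

FIFO COGS: 223 @ $8 + 303 @ $7 + 193 @ $11 = $6,028
LIFO COGS: 219 @ $10 + 363 @ $11 + 137 @ $6 = $7,005
Difference = |$6,028 − $7,005| = $977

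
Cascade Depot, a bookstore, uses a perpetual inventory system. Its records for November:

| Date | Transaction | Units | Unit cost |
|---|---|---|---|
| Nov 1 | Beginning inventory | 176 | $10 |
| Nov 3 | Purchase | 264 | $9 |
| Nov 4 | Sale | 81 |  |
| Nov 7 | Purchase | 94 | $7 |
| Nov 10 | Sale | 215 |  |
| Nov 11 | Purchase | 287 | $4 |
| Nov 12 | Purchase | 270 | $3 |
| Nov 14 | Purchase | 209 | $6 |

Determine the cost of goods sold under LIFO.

COGS = $2,476

Nov 4, 81 sold [LIFO — newest first]: 81 @ $9 = $729
Nov 10, 215 sold [LIFO — newest first]: 94 @ $7 + 121 @ $9 = $1,747
Total COGS = $729 + $1,747 = $2,476
Ending inventory: 176 @ $10 + 62 @ $9 + 287 @ $4 + 270 @ $3 + 209 @ $6 = $5,530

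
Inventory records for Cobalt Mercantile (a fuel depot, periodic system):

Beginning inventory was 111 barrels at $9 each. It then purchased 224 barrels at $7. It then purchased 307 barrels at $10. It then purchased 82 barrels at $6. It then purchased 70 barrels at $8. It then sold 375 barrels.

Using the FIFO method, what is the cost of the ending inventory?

Sale 1 (375) [FIFO — oldest first]: 111 @ $9 + 224 @ $7 + 40 @ $10 = $2,967
Ending inventory: 267 @ $10 + 82 @ $6 + 70 @ $8 = $3,722

Ending inventory = $3,722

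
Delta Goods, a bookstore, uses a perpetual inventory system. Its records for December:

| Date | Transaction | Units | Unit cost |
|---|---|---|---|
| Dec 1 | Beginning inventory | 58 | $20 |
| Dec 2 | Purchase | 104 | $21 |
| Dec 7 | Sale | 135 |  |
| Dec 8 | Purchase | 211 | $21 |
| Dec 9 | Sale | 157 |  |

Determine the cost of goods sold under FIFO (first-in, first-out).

COGS = $6,074

Dec 7, 135 sold [FIFO — oldest first]: 58 @ $20 + 77 @ $21 = $2,777
Dec 9, 157 sold [FIFO — oldest first]: 27 @ $21 + 130 @ $21 = $3,297
Total COGS = $2,777 + $3,297 = $6,074
Ending inventory: 81 @ $21 = $1,701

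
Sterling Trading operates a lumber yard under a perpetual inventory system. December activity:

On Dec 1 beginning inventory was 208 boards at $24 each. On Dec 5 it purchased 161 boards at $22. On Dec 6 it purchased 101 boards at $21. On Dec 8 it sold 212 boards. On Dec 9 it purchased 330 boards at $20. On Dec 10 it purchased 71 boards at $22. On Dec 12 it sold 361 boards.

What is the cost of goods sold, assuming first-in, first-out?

Dec 8, 212 sold [FIFO — oldest first]: 208 @ $24 + 4 @ $22 = $5,080
Dec 12, 361 sold [FIFO — oldest first]: 157 @ $22 + 101 @ $21 + 103 @ $20 = $7,635
Total COGS = $5,080 + $7,635 = $12,715
Ending inventory: 227 @ $20 + 71 @ $22 = $6,102
Check: goods available $18,817 = COGS $12,715 + ending $6,102

COGS = $12,715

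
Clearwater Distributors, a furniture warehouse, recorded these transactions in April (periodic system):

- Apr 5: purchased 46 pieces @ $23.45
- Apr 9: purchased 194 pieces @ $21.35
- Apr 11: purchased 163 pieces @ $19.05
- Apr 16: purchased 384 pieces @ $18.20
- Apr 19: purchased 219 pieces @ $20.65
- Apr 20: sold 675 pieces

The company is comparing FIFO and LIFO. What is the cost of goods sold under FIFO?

FIFO COGS: 46 @ $23.45 + 194 @ $21.35 + 163 @ $19.05 + 272 @ $18.20 = $13,276.15
LIFO COGS: 219 @ $20.65 + 384 @ $18.20 + 72 @ $19.05 = $12,882.75

COGS = $13,276.15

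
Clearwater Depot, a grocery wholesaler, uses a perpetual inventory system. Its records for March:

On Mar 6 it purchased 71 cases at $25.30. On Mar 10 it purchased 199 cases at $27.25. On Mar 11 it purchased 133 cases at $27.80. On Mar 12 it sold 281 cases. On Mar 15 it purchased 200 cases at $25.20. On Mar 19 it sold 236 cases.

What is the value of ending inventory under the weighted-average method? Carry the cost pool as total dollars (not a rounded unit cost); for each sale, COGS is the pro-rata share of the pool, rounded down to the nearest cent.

After Mar 6: 71 on hand, pool $1,796.30 (≈ $25.3000 each)
After Mar 10: 270 on hand, pool $7,219.05 (≈ $26.7372 each)
After Mar 11: 403 on hand, pool $10,916.45 (≈ $27.0880 each)
Mar 12, sell 281: 281/403 × $10,916.45 → $7,611.71
After Mar 15: 322 on hand, pool $8,344.74 (≈ $25.9153 each)
Mar 19, sell 236: 236/322 × $8,344.74 → $6,116.02
Total COGS = $7,611.71 + $6,116.02 = $13,727.73
Ending inventory (cost pool remaining) = $2,228.72

Ending inventory = $2,228.72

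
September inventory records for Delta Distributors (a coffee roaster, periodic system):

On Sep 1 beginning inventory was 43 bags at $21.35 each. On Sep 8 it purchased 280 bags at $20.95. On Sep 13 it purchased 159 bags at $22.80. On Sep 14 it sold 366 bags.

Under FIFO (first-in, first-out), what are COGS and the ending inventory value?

COGS = $7,764.45; ending inventory = $2,644.80

Sep 14, 366 sold [FIFO — oldest first]: 43 @ $21.35 + 280 @ $20.95 + 43 @ $22.80 = $7,764.45
Ending inventory: 116 @ $22.80 = $2,644.80
Check: goods available $10,409.25 = COGS $7,764.45 + ending $2,644.80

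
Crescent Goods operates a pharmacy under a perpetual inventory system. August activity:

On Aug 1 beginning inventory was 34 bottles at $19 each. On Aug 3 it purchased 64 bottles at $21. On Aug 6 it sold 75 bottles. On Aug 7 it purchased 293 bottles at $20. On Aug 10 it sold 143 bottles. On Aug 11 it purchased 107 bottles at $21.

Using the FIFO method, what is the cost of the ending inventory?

Ending inventory = $5,707

Aug 6, 75 sold [FIFO — oldest first]: 34 @ $19 + 41 @ $21 = $1,507
Aug 10, 143 sold [FIFO — oldest first]: 23 @ $21 + 120 @ $20 = $2,883
Total COGS = $1,507 + $2,883 = $4,390
Ending inventory: 173 @ $20 + 107 @ $21 = $5,707
Check: goods available $10,097 = COGS $4,390 + ending $5,707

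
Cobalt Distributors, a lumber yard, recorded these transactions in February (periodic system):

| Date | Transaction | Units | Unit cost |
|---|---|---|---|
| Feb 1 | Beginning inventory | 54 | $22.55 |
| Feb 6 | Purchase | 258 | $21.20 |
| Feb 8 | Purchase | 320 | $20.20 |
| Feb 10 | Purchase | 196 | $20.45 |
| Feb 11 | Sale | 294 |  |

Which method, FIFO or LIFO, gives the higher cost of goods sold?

FIFO COGS: 54 @ $22.55 + 240 @ $21.20 = $6,305.70
LIFO COGS: 196 @ $20.45 + 98 @ $20.20 = $5,987.80

FIFO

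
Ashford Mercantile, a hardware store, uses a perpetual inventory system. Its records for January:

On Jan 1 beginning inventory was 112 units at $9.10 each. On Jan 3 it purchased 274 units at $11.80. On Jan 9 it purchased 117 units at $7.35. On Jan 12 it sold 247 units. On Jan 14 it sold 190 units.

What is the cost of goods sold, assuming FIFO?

COGS = $4,627.25

Jan 12, 247 sold [FIFO — oldest first]: 112 @ $9.10 + 135 @ $11.80 = $2,612.20
Jan 14, 190 sold [FIFO — oldest first]: 139 @ $11.80 + 51 @ $7.35 = $2,015.05
Total COGS = $2,612.20 + $2,015.05 = $4,627.25
Ending inventory: 66 @ $7.35 = $485.10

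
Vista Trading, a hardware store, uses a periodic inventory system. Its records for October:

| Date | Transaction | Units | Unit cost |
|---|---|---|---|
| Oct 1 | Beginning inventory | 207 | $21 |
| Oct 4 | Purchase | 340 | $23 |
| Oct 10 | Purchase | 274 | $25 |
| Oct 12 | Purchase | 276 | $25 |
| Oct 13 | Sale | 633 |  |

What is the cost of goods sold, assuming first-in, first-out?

COGS = $14,317

Oct 13, 633 sold [FIFO — oldest first]: 207 @ $21 + 340 @ $23 + 86 @ $25 = $14,317
Ending inventory: 188 @ $25 + 276 @ $25 = $11,600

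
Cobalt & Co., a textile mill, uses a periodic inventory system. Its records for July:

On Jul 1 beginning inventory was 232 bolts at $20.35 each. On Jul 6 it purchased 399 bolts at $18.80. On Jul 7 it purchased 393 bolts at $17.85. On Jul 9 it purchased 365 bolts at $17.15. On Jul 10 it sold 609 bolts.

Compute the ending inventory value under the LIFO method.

Jul 10, 609 sold [LIFO — newest first]: 365 @ $17.15 + 244 @ $17.85 = $10,615.15
Ending inventory: 232 @ $20.35 + 399 @ $18.80 + 149 @ $17.85 = $14,882.05

Ending inventory = $14,882.05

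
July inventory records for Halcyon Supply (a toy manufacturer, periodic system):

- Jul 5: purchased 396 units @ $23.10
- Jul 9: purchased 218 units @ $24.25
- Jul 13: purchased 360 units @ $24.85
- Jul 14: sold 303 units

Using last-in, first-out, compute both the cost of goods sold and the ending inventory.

Jul 14, 303 sold [LIFO — newest first]: 303 @ $24.85 = $7,529.55
Ending inventory: 396 @ $23.10 + 218 @ $24.25 + 57 @ $24.85 = $15,850.55

COGS = $7,529.55; ending inventory = $15,850.55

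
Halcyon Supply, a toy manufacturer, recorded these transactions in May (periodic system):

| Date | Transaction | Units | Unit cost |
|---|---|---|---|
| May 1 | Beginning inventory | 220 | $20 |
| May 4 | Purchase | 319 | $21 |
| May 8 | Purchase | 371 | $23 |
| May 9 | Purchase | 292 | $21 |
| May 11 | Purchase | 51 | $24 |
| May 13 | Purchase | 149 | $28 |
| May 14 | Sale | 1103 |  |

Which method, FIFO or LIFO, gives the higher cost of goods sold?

FIFO COGS: 220 @ $20 + 319 @ $21 + 371 @ $23 + 193 @ $21 = $23,685
LIFO COGS: 149 @ $28 + 51 @ $24 + 292 @ $21 + 371 @ $23 + 240 @ $21 = $25,101

LIFO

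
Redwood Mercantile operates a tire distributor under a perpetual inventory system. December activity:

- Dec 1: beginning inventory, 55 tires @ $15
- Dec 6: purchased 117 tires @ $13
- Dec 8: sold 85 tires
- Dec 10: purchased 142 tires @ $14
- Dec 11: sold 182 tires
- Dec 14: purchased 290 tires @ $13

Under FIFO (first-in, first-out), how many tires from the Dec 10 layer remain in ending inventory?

47

Dec 8, 85 sold [FIFO — oldest first]: 55 @ $15 + 30 @ $13 = $1,215
Dec 11, 182 sold [FIFO — oldest first]: 87 @ $13 + 95 @ $14 = $2,461
Total COGS = $1,215 + $2,461 = $3,676
Ending inventory: 47 @ $14 + 290 @ $13 = $4,428
Check: goods available $8,104 = COGS $3,676 + ending $4,428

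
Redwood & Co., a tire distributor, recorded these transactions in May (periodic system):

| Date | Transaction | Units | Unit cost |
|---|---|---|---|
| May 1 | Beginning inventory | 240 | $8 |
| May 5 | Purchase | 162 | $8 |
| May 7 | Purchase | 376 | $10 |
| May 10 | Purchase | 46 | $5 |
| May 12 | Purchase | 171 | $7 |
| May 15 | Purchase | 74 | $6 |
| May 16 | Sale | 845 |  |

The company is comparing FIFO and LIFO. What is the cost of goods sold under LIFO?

FIFO COGS: 240 @ $8 + 162 @ $8 + 376 @ $10 + 46 @ $5 + 21 @ $7 = $7,353
LIFO COGS: 74 @ $6 + 171 @ $7 + 46 @ $5 + 376 @ $10 + 162 @ $8 + 16 @ $8 = $7,055

COGS = $7,055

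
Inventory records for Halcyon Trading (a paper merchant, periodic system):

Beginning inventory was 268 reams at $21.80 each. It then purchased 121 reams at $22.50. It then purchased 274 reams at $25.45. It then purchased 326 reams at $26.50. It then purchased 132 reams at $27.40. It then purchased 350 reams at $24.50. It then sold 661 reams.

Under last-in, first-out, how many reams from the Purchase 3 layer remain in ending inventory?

Sale 1 (661) [LIFO — newest first]: 350 @ $24.50 + 132 @ $27.40 + 179 @ $26.50 = $16,935.30
Ending inventory: 268 @ $21.80 + 121 @ $22.50 + 274 @ $25.45 + 147 @ $26.50 = $19,433.70

147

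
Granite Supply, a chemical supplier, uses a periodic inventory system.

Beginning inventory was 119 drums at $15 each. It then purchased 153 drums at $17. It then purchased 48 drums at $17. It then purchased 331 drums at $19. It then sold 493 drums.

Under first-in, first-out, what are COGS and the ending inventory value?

COGS = $8,489; ending inventory = $3,002

Sale 1 (493) [FIFO — oldest first]: 119 @ $15 + 153 @ $17 + 48 @ $17 + 173 @ $19 = $8,489
Ending inventory: 158 @ $19 = $3,002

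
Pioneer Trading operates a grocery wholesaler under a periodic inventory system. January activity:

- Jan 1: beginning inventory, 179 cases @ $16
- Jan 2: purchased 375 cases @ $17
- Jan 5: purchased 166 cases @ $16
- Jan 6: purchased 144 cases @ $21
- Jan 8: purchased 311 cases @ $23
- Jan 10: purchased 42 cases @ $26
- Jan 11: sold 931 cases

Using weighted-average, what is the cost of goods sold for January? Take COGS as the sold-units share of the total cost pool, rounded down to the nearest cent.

Jan 11, sell 931: 931/1217 × $23,164.00 → $17,720.36
Ending inventory (cost pool remaining) = $5,443.64

COGS = $17,720.36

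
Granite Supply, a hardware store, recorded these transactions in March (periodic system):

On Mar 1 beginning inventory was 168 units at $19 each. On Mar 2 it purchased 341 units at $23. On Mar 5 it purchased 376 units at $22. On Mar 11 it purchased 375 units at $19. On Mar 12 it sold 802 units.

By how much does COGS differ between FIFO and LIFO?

$911

FIFO COGS: 168 @ $19 + 341 @ $23 + 293 @ $22 = $17,481
LIFO COGS: 375 @ $19 + 376 @ $22 + 51 @ $23 = $16,570
Difference = |$17,481 − $16,570| = $911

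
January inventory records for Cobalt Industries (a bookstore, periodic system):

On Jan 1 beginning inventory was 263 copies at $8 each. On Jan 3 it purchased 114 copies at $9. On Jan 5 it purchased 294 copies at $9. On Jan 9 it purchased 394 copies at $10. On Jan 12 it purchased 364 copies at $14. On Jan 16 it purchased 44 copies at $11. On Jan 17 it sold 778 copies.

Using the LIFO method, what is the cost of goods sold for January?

COGS = $9,280

Jan 17, 778 sold [LIFO — newest first]: 44 @ $11 + 364 @ $14 + 370 @ $10 = $9,280
Ending inventory: 263 @ $8 + 114 @ $9 + 294 @ $9 + 24 @ $10 = $6,016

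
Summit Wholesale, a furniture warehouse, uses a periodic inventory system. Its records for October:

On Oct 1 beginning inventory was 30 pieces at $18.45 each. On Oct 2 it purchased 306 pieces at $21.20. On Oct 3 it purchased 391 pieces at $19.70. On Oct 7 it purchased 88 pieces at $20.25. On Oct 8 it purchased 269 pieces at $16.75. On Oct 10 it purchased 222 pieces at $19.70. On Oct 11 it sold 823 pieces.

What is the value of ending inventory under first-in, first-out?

Oct 11, 823 sold [FIFO — oldest first]: 30 @ $18.45 + 306 @ $21.20 + 391 @ $19.70 + 88 @ $20.25 + 8 @ $16.75 = $16,659.40
Ending inventory: 261 @ $16.75 + 222 @ $19.70 = $8,745.15

Ending inventory = $8,745.15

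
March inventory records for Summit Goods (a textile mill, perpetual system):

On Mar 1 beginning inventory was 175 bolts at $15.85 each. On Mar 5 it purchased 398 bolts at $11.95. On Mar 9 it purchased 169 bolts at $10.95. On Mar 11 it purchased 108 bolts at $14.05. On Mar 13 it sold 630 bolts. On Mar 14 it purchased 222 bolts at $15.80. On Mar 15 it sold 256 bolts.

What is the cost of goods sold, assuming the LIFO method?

COGS = $11,500.20

Mar 13, 630 sold [LIFO — newest first]: 108 @ $14.05 + 169 @ $10.95 + 353 @ $11.95 = $7,586.30
Mar 15, 256 sold [LIFO — newest first]: 222 @ $15.80 + 34 @ $11.95 = $3,913.90
Total COGS = $7,586.30 + $3,913.90 = $11,500.20
Ending inventory: 175 @ $15.85 + 11 @ $11.95 = $2,905.20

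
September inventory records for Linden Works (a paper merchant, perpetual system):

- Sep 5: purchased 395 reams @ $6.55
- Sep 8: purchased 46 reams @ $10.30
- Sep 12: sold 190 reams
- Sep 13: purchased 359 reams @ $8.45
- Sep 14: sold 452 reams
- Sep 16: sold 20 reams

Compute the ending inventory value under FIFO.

Ending inventory = $1,166.10

Sep 12, 190 sold [FIFO — oldest first]: 190 @ $6.55 = $1,244.50
Sep 14, 452 sold [FIFO — oldest first]: 205 @ $6.55 + 46 @ $10.30 + 201 @ $8.45 = $3,515.00
Sep 16, 20 sold [FIFO — oldest first]: 20 @ $8.45 = $169.00
Total COGS = $1,244.50 + $3,515.00 + $169.00 = $4,928.50
Ending inventory: 138 @ $8.45 = $1,166.10
Check: goods available $6,094.60 = COGS $4,928.50 + ending $1,166.10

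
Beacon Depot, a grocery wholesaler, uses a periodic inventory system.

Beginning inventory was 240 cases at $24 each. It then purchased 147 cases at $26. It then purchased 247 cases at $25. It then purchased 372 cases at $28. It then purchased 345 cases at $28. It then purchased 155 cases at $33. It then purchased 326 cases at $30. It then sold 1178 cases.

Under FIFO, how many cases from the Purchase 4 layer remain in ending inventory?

Sale 1 (1178) [FIFO — oldest first]: 240 @ $24 + 147 @ $26 + 247 @ $25 + 372 @ $28 + 172 @ $28 = $30,989
Ending inventory: 173 @ $28 + 155 @ $33 + 326 @ $30 = $19,739

173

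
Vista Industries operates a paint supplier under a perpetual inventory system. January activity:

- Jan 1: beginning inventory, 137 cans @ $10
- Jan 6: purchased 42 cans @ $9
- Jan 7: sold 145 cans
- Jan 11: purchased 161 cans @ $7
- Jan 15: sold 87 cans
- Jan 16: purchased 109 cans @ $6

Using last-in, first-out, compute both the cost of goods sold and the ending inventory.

Jan 7, 145 sold [LIFO — newest first]: 42 @ $9 + 103 @ $10 = $1,408
Jan 15, 87 sold [LIFO — newest first]: 87 @ $7 = $609
Total COGS = $1,408 + $609 = $2,017
Ending inventory: 34 @ $10 + 74 @ $7 + 109 @ $6 = $1,512
Check: goods available $3,529 = COGS $2,017 + ending $1,512

COGS = $2,017; ending inventory = $1,512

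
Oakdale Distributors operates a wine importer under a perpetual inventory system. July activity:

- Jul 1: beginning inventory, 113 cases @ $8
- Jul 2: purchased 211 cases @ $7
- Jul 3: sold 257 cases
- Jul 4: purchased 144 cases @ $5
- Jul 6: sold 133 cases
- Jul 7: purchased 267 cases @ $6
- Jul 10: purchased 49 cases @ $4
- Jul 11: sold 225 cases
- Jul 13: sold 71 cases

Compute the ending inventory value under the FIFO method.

Jul 3, 257 sold [FIFO — oldest first]: 113 @ $8 + 144 @ $7 = $1,912
Jul 6, 133 sold [FIFO — oldest first]: 67 @ $7 + 66 @ $5 = $799
Jul 11, 225 sold [FIFO — oldest first]: 78 @ $5 + 147 @ $6 = $1,272
Jul 13, 71 sold [FIFO — oldest first]: 71 @ $6 = $426
Total COGS = $1,912 + $799 + $1,272 + $426 = $4,409
Ending inventory: 49 @ $6 + 49 @ $4 = $490
Check: goods available $4,899 = COGS $4,409 + ending $490

Ending inventory = $490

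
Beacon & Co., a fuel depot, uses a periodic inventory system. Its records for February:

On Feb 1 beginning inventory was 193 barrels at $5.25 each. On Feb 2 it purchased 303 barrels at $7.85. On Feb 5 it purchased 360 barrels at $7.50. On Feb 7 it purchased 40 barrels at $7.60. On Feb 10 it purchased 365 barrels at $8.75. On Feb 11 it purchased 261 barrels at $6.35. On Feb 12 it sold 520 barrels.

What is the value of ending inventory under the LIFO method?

Feb 12, 520 sold [LIFO — newest first]: 261 @ $6.35 + 259 @ $8.75 = $3,923.60
Ending inventory: 193 @ $5.25 + 303 @ $7.85 + 360 @ $7.50 + 40 @ $7.60 + 106 @ $8.75 = $7,323.30
Check: goods available $11,246.90 = COGS $3,923.60 + ending $7,323.30

Ending inventory = $7,323.30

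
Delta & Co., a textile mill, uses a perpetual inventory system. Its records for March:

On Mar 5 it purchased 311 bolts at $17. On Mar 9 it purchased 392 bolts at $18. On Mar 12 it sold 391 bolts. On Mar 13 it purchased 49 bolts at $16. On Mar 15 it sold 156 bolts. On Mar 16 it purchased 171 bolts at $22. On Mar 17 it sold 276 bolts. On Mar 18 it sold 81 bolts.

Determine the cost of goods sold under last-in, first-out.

COGS = $16,566

Mar 12, 391 sold [LIFO — newest first]: 391 @ $18 = $7,038
Mar 15, 156 sold [LIFO — newest first]: 49 @ $16 + 1 @ $18 + 106 @ $17 = $2,604
Mar 17, 276 sold [LIFO — newest first]: 171 @ $22 + 105 @ $17 = $5,547
Mar 18, 81 sold [LIFO — newest first]: 81 @ $17 = $1,377
Total COGS = $7,038 + $2,604 + $5,547 + $1,377 = $16,566
Ending inventory: 19 @ $17 = $323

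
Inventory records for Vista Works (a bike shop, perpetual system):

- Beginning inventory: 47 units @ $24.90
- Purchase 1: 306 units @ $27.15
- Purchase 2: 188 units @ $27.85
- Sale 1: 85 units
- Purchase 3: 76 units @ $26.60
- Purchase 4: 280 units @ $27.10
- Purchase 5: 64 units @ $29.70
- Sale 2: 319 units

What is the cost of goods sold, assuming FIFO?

Sale 1 (85) [FIFO — oldest first]: 47 @ $24.90 + 38 @ $27.15 = $2,202.00
Sale 2 (319) [FIFO — oldest first]: 268 @ $27.15 + 51 @ $27.85 = $8,696.55
Total COGS = $2,202.00 + $8,696.55 = $10,898.55
Ending inventory: 137 @ $27.85 + 76 @ $26.60 + 280 @ $27.10 + 64 @ $29.70 = $15,325.85

COGS = $10,898.55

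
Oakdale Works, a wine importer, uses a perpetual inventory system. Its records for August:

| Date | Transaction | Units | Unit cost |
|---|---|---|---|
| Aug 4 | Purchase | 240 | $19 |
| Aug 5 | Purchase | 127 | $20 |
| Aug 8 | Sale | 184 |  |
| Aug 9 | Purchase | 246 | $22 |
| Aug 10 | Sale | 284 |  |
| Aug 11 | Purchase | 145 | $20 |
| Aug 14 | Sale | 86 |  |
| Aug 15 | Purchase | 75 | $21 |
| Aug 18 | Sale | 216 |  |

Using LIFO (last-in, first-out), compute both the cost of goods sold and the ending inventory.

COGS = $15,790; ending inventory = $1,197

Aug 8, 184 sold [LIFO — newest first]: 127 @ $20 + 57 @ $19 = $3,623
Aug 10, 284 sold [LIFO — newest first]: 246 @ $22 + 38 @ $19 = $6,134
Aug 14, 86 sold [LIFO — newest first]: 86 @ $20 = $1,720
Aug 18, 216 sold [LIFO — newest first]: 75 @ $21 + 59 @ $20 + 82 @ $19 = $4,313
Total COGS = $3,623 + $6,134 + $1,720 + $4,313 = $15,790
Ending inventory: 63 @ $19 = $1,197
Check: goods available $16,987 = COGS $15,790 + ending $1,197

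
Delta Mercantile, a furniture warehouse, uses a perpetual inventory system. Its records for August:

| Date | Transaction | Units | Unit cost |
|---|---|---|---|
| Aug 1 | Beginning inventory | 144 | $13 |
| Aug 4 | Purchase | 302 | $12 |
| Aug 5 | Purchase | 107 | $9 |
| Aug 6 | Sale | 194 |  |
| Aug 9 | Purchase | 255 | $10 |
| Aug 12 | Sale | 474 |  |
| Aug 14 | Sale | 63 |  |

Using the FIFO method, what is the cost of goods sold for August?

Aug 6, 194 sold [FIFO — oldest first]: 144 @ $13 + 50 @ $12 = $2,472
Aug 12, 474 sold [FIFO — oldest first]: 252 @ $12 + 107 @ $9 + 115 @ $10 = $5,137
Aug 14, 63 sold [FIFO — oldest first]: 63 @ $10 = $630
Total COGS = $2,472 + $5,137 + $630 = $8,239
Ending inventory: 77 @ $10 = $770

COGS = $8,239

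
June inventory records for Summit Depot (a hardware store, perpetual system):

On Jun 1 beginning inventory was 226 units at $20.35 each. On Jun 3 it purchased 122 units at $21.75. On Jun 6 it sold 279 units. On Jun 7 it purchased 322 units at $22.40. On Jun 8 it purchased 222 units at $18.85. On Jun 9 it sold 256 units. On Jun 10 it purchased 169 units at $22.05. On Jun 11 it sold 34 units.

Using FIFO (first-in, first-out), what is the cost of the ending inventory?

Jun 6, 279 sold [FIFO — oldest first]: 226 @ $20.35 + 53 @ $21.75 = $5,751.85
Jun 9, 256 sold [FIFO — oldest first]: 69 @ $21.75 + 187 @ $22.40 = $5,689.55
Jun 11, 34 sold [FIFO — oldest first]: 34 @ $22.40 = $761.60
Total COGS = $5,751.85 + $5,689.55 + $761.60 = $12,203.00
Ending inventory: 101 @ $22.40 + 222 @ $18.85 + 169 @ $22.05 = $10,173.55
Check: goods available $22,376.55 = COGS $12,203.00 + ending $10,173.55

Ending inventory = $10,173.55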